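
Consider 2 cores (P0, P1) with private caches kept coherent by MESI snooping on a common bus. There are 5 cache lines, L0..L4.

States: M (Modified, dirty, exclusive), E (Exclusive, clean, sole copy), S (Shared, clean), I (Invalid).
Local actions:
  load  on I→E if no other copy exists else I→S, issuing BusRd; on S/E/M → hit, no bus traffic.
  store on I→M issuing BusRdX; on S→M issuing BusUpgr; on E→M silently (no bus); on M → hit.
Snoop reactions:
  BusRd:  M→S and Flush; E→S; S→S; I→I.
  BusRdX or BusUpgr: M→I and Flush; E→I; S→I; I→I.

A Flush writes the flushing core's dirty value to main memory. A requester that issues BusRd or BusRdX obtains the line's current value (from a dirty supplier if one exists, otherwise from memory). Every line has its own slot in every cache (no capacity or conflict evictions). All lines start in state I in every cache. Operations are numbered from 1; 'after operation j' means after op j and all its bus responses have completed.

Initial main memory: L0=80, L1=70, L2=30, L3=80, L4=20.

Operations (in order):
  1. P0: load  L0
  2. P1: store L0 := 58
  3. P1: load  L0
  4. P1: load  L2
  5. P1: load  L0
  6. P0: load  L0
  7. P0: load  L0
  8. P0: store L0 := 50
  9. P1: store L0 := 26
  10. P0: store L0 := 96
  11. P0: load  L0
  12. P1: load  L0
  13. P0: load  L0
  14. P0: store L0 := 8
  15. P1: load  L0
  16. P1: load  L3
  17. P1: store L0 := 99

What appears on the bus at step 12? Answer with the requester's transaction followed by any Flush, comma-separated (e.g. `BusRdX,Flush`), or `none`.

bus = BusRd,Flush

1. P0: load  L0  bus=[BusRd]  L0: P0=E P1=I  mem[L0]=80
2. P1: store L0 := 58  bus=[BusRdX]  L0: P0=I P1=M  mem[L0]=80
3. P1: load  L0  bus=[-]  L0: P0=I P1=M  mem[L0]=80
4. P1: load  L2  bus=[BusRd]  L2: P0=I P1=E  mem[L2]=30
5. P1: load  L0  bus=[-]  L0: P0=I P1=M  mem[L0]=80
6. P0: load  L0  bus=[BusRd,Flush]  L0: P0=S P1=S  mem[L0]=58
7. P0: load  L0  bus=[-]  L0: P0=S P1=S  mem[L0]=58
8. P0: store L0 := 50  bus=[BusUpgr]  L0: P0=M P1=I  mem[L0]=58
9. P1: store L0 := 26  bus=[BusRdX,Flush]  L0: P0=I P1=M  mem[L0]=50
10. P0: store L0 := 96  bus=[BusRdX,Flush]  L0: P0=M P1=I  mem[L0]=26
11. P0: load  L0  bus=[-]  L0: P0=M P1=I  mem[L0]=26
12. P1: load  L0  bus=[BusRd,Flush]  L0: P0=S P1=S  mem[L0]=96
13. P0: load  L0  bus=[-]  L0: P0=S P1=S  mem[L0]=96
14. P0: store L0 := 8  bus=[BusUpgr]  L0: P0=M P1=I  mem[L0]=96
15. P1: load  L0  bus=[BusRd,Flush]  L0: P0=S P1=S  mem[L0]=8
16. P1: load  L3  bus=[BusRd]  L3: P0=I P1=E  mem[L3]=80
17. P1: store L0 := 99  bus=[BusUpgr]  L0: P0=I P1=M  mem[L0]=8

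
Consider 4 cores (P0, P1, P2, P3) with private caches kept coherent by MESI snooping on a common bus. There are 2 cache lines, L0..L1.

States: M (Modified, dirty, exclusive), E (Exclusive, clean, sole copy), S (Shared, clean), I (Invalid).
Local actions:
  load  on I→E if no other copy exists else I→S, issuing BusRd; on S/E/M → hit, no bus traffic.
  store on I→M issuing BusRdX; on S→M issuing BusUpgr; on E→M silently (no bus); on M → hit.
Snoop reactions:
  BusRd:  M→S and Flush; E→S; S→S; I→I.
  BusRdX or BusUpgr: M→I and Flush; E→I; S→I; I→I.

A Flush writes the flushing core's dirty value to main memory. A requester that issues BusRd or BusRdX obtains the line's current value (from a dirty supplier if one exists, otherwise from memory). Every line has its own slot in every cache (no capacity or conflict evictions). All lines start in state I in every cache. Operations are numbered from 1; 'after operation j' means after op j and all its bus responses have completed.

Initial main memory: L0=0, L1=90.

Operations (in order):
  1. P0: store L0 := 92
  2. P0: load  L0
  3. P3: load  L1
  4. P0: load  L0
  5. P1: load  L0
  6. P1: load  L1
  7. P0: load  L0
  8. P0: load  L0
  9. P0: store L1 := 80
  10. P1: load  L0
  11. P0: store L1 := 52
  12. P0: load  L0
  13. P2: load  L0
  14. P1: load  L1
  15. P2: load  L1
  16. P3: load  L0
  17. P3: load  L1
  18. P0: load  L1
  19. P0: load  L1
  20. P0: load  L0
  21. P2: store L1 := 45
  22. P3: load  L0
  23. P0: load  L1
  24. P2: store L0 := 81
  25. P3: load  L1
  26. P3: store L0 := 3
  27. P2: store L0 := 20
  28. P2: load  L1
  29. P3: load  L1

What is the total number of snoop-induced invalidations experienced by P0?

invalidations = 2

1. P0: store L0 := 92  bus=[BusRdX]  L0: P0=M P1=I P2=I P3=I  mem[L0]=0
2. P0: load  L0  bus=[-]  L0: P0=M P1=I P2=I P3=I  mem[L0]=0
3. P3: load  L1  bus=[BusRd]  L1: P0=I P1=I P2=I P3=E  mem[L1]=90
4. P0: load  L0  bus=[-]  L0: P0=M P1=I P2=I P3=I  mem[L0]=0
5. P1: load  L0  bus=[BusRd,Flush]  L0: P0=S P1=S P2=I P3=I  mem[L0]=92
6. P1: load  L1  bus=[BusRd]  L1: P0=I P1=S P2=I P3=S  mem[L1]=90
7. P0: load  L0  bus=[-]  L0: P0=S P1=S P2=I P3=I  mem[L0]=92
8. P0: load  L0  bus=[-]  L0: P0=S P1=S P2=I P3=I  mem[L0]=92
9. P0: store L1 := 80  bus=[BusRdX]  L1: P0=M P1=I P2=I P3=I  mem[L1]=90
10. P1: load  L0  bus=[-]  L0: P0=S P1=S P2=I P3=I  mem[L0]=92
11. P0: store L1 := 52  bus=[-]  L1: P0=M P1=I P2=I P3=I  mem[L1]=90
12. P0: load  L0  bus=[-]  L0: P0=S P1=S P2=I P3=I  mem[L0]=92
13. P2: load  L0  bus=[BusRd]  L0: P0=S P1=S P2=S P3=I  mem[L0]=92
14. P1: load  L1  bus=[BusRd,Flush]  L1: P0=S P1=S P2=I P3=I  mem[L1]=52
15. P2: load  L1  bus=[BusRd]  L1: P0=S P1=S P2=S P3=I  mem[L1]=52
16. P3: load  L0  bus=[BusRd]  L0: P0=S P1=S P2=S P3=S  mem[L0]=92
17. P3: load  L1  bus=[BusRd]  L1: P0=S P1=S P2=S P3=S  mem[L1]=52
18. P0: load  L1  bus=[-]  L1: P0=S P1=S P2=S P3=S  mem[L1]=52
19. P0: load  L1  bus=[-]  L1: P0=S P1=S P2=S P3=S  mem[L1]=52
20. P0: load  L0  bus=[-]  L0: P0=S P1=S P2=S P3=S  mem[L0]=92
21. P2: store L1 := 45  bus=[BusUpgr]  L1: P0=I P1=I P2=M P3=I  mem[L1]=52
22. P3: load  L0  bus=[-]  L0: P0=S P1=S P2=S P3=S  mem[L0]=92
23. P0: load  L1  bus=[BusRd,Flush]  L1: P0=S P1=I P2=S P3=I  mem[L1]=45
24. P2: store L0 := 81  bus=[BusUpgr]  L0: P0=I P1=I P2=M P3=I  mem[L0]=92
25. P3: load  L1  bus=[BusRd]  L1: P0=S P1=I P2=S P3=S  mem[L1]=45
26. P3: store L0 := 3  bus=[BusRdX,Flush]  L0: P0=I P1=I P2=I P3=M  mem[L0]=81
27. P2: store L0 := 20  bus=[BusRdX,Flush]  L0: P0=I P1=I P2=M P3=I  mem[L0]=3
28. P2: load  L1  bus=[-]  L1: P0=S P1=I P2=S P3=S  mem[L1]=45
29. P3: load  L1  bus=[-]  L1: P0=S P1=I P2=S P3=S  mem[L1]=45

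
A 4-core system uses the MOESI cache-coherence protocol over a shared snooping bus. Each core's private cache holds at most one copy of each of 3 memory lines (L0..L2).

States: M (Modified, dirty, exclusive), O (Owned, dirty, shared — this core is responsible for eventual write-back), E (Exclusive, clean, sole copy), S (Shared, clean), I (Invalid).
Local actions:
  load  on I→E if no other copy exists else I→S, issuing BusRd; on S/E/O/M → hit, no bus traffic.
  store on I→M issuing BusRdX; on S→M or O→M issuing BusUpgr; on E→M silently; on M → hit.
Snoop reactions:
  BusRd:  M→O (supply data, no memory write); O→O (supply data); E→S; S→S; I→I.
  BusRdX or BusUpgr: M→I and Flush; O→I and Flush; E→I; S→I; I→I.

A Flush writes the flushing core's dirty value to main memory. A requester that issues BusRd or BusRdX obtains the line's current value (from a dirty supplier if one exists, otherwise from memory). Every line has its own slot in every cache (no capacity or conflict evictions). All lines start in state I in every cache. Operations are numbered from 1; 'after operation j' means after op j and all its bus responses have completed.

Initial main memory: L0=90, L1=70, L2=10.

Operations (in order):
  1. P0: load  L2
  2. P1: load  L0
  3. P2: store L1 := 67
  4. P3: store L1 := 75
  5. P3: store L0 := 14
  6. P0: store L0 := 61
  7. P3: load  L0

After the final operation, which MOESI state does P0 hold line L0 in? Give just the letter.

state = O

step 1: P0: load  L2  ⟶  EIII  (L2)  txn=BusRd  M[L2]=10
step 2: P1: load  L0  ⟶  IEII  (L0)  txn=BusRd  M[L0]=90
step 3: P2: store L1 := 67  ⟶  IIMI  (L1)  txn=BusRdX  M[L1]=70
step 4: P3: store L1 := 75  ⟶  IIIM  (L1)  txn=BusRdX+Flush  M[L1]=67
step 5: P3: store L0 := 14  ⟶  IIIM  (L0)  txn=BusRdX  M[L0]=90
step 6: P0: store L0 := 61  ⟶  MIII  (L0)  txn=BusRdX+Flush  M[L0]=14
step 7: P3: load  L0  ⟶  OIIS  (L0)  txn=BusRd  M[L0]=14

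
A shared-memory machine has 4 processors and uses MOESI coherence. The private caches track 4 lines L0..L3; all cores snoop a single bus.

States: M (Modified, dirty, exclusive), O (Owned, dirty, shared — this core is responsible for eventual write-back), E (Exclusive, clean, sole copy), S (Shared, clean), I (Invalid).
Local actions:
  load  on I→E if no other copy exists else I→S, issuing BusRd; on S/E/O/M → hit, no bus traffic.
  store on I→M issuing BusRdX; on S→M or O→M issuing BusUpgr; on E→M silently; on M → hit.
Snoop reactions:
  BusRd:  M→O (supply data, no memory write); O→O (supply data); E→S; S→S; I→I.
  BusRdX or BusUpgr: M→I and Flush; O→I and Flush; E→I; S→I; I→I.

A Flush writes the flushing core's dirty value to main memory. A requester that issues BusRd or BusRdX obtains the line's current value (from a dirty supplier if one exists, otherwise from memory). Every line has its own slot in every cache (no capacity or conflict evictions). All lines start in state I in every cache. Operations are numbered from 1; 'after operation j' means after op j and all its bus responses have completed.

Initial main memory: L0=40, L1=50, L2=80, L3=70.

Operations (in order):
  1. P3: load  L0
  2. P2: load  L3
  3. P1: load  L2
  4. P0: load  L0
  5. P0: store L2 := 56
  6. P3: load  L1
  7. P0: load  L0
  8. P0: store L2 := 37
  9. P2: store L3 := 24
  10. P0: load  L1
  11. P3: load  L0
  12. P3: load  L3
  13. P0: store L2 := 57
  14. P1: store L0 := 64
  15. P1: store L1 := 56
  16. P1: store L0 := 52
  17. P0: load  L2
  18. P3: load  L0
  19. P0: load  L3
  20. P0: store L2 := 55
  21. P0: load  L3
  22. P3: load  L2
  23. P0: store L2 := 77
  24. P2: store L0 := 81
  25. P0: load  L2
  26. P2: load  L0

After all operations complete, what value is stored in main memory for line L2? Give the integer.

step 1: P3: load  L0  ⟶  IIIE  (L0)  txn=BusRd  M[L0]=40
step 2: P2: load  L3  ⟶  IIEI  (L3)  txn=BusRd  M[L3]=70
step 3: P1: load  L2  ⟶  IEII  (L2)  txn=BusRd  M[L2]=80
step 4: P0: load  L0  ⟶  SIIS  (L0)  txn=BusRd  M[L0]=40
step 5: P0: store L2 := 56  ⟶  MIII  (L2)  txn=BusRdX  M[L2]=80
step 6: P3: load  L1  ⟶  IIIE  (L1)  txn=BusRd  M[L1]=50
step 7: P0: load  L0  ⟶  SIIS  (L0)  txn=∅  M[L0]=40
step 8: P0: store L2 := 37  ⟶  MIII  (L2)  txn=∅  M[L2]=80
step 9: P2: store L3 := 24  ⟶  IIMI  (L3)  txn=∅  M[L3]=70
step 10: P0: load  L1  ⟶  SIIS  (L1)  txn=BusRd  M[L1]=50
step 11: P3: load  L0  ⟶  SIIS  (L0)  txn=∅  M[L0]=40
step 12: P3: load  L3  ⟶  IIOS  (L3)  txn=BusRd  M[L3]=70
step 13: P0: store L2 := 57  ⟶  MIII  (L2)  txn=∅  M[L2]=80
step 14: P1: store L0 := 64  ⟶  IMII  (L0)  txn=BusRdX  M[L0]=40
step 15: P1: store L1 := 56  ⟶  IMII  (L1)  txn=BusRdX  M[L1]=50
step 16: P1: store L0 := 52  ⟶  IMII  (L0)  txn=∅  M[L0]=40
step 17: P0: load  L2  ⟶  MIII  (L2)  txn=∅  M[L2]=80
step 18: P3: load  L0  ⟶  IOIS  (L0)  txn=BusRd  M[L0]=40
step 19: P0: load  L3  ⟶  SIOS  (L3)  txn=BusRd  M[L3]=70
step 20: P0: store L2 := 55  ⟶  MIII  (L2)  txn=∅  M[L2]=80
step 21: P0: load  L3  ⟶  SIOS  (L3)  txn=∅  M[L3]=70
step 22: P3: load  L2  ⟶  OIIS  (L2)  txn=BusRd  M[L2]=80
step 23: P0: store L2 := 77  ⟶  MIII  (L2)  txn=BusUpgr  M[L2]=80
step 24: P2: store L0 := 81  ⟶  IIMI  (L0)  txn=BusRdX+Flush  M[L0]=52
step 25: P0: load  L2  ⟶  MIII  (L2)  txn=∅  M[L2]=80
step 26: P2: load  L0  ⟶  IIMI  (L0)  txn=∅  M[L0]=52

memory[L2] = 80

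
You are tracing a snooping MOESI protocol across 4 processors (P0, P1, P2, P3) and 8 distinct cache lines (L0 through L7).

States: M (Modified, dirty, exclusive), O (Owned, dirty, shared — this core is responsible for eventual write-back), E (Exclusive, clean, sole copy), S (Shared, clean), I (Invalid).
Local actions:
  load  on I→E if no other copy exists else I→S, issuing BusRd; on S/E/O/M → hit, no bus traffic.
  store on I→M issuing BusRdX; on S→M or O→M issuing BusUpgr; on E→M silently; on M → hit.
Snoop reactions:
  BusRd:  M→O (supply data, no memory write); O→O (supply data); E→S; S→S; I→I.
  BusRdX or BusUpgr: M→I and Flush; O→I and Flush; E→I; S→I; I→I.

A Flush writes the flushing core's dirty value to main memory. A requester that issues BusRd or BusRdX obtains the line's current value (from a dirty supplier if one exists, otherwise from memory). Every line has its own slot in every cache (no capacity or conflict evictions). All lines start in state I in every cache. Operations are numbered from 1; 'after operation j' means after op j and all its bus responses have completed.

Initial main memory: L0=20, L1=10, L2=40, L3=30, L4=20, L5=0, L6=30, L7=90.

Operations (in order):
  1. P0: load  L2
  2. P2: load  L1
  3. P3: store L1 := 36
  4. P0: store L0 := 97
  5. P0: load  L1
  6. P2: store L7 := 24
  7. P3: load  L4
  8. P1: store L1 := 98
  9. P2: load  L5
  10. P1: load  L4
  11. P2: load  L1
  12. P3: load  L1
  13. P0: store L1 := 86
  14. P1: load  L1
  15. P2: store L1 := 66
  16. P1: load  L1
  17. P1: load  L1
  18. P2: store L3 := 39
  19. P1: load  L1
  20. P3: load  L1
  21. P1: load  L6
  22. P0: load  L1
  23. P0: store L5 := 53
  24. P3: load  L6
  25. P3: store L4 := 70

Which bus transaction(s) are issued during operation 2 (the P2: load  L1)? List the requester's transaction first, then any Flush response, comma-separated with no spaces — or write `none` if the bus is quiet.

bus = BusRd

  op1 P0: load  L2 → E/I/I/I on L2; bus BusRd; mem=40
  op2 P2: load  L1 → I/I/E/I on L1; bus BusRd; mem=10
  op3 P3: store L1 := 36 → I/I/I/M on L1; bus BusRdX; mem=10
  op4 P0: store L0 := 97 → M/I/I/I on L0; bus BusRdX; mem=20
  op5 P0: load  L1 → S/I/I/O on L1; bus BusRd; mem=10
  op6 P2: store L7 := 24 → I/I/M/I on L7; bus BusRdX; mem=90
  op7 P3: load  L4 → I/I/I/E on L4; bus BusRd; mem=20
  op8 P1: store L1 := 98 → I/M/I/I on L1; bus BusRdX Flush; mem=36
  op9 P2: load  L5 → I/I/E/I on L5; bus BusRd; mem=0
  op10 P1: load  L4 → I/S/I/S on L4; bus BusRd; mem=20
  op11 P2: load  L1 → I/O/S/I on L1; bus BusRd; mem=36
  op12 P3: load  L1 → I/O/S/S on L1; bus BusRd; mem=36
  op13 P0: store L1 := 86 → M/I/I/I on L1; bus BusRdX Flush; mem=98
  op14 P1: load  L1 → O/S/I/I on L1; bus BusRd; mem=98
  op15 P2: store L1 := 66 → I/I/M/I on L1; bus BusRdX Flush; mem=86
  op16 P1: load  L1 → I/S/O/I on L1; bus BusRd; mem=86
  op17 P1: load  L1 → I/S/O/I on L1; bus (none); mem=86
  op18 P2: store L3 := 39 → I/I/M/I on L3; bus BusRdX; mem=30
  op19 P1: load  L1 → I/S/O/I on L1; bus (none); mem=86
  op20 P3: load  L1 → I/S/O/S on L1; bus BusRd; mem=86
  op21 P1: load  L6 → I/E/I/I on L6; bus BusRd; mem=30
  op22 P0: load  L1 → S/S/O/S on L1; bus BusRd; mem=86
  op23 P0: store L5 := 53 → M/I/I/I on L5; bus BusRdX; mem=0
  op24 P3: load  L6 → I/S/I/S on L6; bus BusRd; mem=30
  op25 P3: store L4 := 70 → I/I/I/M on L4; bus BusUpgr; mem=20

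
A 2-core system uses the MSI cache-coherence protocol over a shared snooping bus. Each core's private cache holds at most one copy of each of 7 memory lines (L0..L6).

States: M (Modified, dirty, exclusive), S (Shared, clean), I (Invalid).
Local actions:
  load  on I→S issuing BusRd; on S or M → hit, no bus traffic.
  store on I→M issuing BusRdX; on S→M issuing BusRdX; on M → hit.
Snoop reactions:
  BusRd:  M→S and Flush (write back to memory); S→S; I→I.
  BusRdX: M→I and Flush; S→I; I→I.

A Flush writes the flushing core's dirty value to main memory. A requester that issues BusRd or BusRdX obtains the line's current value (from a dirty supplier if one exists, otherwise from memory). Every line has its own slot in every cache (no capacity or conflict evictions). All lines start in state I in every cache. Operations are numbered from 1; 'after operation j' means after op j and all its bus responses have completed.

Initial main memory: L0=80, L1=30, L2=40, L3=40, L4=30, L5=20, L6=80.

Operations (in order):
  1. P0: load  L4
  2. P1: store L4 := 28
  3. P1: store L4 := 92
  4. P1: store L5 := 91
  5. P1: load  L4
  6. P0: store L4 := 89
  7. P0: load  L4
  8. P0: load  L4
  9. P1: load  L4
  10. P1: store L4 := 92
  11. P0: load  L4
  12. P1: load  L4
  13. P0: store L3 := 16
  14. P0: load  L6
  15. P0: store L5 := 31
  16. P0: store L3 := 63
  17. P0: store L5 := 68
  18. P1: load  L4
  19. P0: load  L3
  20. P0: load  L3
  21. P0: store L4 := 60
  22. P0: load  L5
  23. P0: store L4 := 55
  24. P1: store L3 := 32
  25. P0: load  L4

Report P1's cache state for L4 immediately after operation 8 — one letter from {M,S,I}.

  op1 P0: load  L4 → S/I on L4; bus BusRd; mem=30
  op2 P1: store L4 := 28 → I/M on L4; bus BusRdX; mem=30
  op3 P1: store L4 := 92 → I/M on L4; bus (none); mem=30
  op4 P1: store L5 := 91 → I/M on L5; bus BusRdX; mem=20
  op5 P1: load  L4 → I/M on L4; bus (none); mem=30
  op6 P0: store L4 := 89 → M/I on L4; bus BusRdX Flush; mem=92
  op7 P0: load  L4 → M/I on L4; bus (none); mem=92
  op8 P0: load  L4 → M/I on L4; bus (none); mem=92
  op9 P1: load  L4 → S/S on L4; bus BusRd Flush; mem=89
  op10 P1: store L4 := 92 → I/M on L4; bus BusRdX; mem=89
  op11 P0: load  L4 → S/S on L4; bus BusRd Flush; mem=92
  op12 P1: load  L4 → S/S on L4; bus (none); mem=92
  op13 P0: store L3 := 16 → M/I on L3; bus BusRdX; mem=40
  op14 P0: load  L6 → S/I on L6; bus BusRd; mem=80
  op15 P0: store L5 := 31 → M/I on L5; bus BusRdX Flush; mem=91
  op16 P0: store L3 := 63 → M/I on L3; bus (none); mem=40
  op17 P0: store L5 := 68 → M/I on L5; bus (none); mem=91
  op18 P1: load  L4 → S/S on L4; bus (none); mem=92
  op19 P0: load  L3 → M/I on L3; bus (none); mem=40
  op20 P0: load  L3 → M/I on L3; bus (none); mem=40
  op21 P0: store L4 := 60 → M/I on L4; bus BusRdX; mem=92
  op22 P0: load  L5 → M/I on L5; bus (none); mem=91
  op23 P0: store L4 := 55 → M/I on L4; bus (none); mem=92
  op24 P1: store L3 := 32 → I/M on L3; bus BusRdX Flush; mem=63
  op25 P0: load  L4 → M/I on L4; bus (none); mem=92

state = I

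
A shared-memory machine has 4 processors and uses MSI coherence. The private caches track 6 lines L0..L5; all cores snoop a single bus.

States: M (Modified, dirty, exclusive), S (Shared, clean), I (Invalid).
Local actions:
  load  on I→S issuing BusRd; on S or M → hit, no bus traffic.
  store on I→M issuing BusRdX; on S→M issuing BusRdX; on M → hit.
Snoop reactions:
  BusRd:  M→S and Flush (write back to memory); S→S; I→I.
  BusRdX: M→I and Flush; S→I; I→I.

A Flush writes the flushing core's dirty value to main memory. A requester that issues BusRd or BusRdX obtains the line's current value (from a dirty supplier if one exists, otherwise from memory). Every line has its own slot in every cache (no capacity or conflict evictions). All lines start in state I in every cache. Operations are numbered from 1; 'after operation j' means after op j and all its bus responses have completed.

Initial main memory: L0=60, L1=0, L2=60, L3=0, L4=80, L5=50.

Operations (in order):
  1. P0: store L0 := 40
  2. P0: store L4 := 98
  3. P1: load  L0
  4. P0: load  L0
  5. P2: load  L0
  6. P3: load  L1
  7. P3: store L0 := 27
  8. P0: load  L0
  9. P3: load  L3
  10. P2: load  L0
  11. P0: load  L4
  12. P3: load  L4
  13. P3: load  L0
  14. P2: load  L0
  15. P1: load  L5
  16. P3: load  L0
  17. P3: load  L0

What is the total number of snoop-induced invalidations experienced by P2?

1. P0: store L0 := 40  bus=[BusRdX]  L0: P0=M P1=I P2=I P3=I  mem[L0]=60
2. P0: store L4 := 98  bus=[BusRdX]  L4: P0=M P1=I P2=I P3=I  mem[L4]=80
3. P1: load  L0  bus=[BusRd,Flush]  L0: P0=S P1=S P2=I P3=I  mem[L0]=40
4. P0: load  L0  bus=[-]  L0: P0=S P1=S P2=I P3=I  mem[L0]=40
5. P2: load  L0  bus=[BusRd]  L0: P0=S P1=S P2=S P3=I  mem[L0]=40
6. P3: load  L1  bus=[BusRd]  L1: P0=I P1=I P2=I P3=S  mem[L1]=0
7. P3: store L0 := 27  bus=[BusRdX]  L0: P0=I P1=I P2=I P3=M  mem[L0]=40
8. P0: load  L0  bus=[BusRd,Flush]  L0: P0=S P1=I P2=I P3=S  mem[L0]=27
9. P3: load  L3  bus=[BusRd]  L3: P0=I P1=I P2=I P3=S  mem[L3]=0
10. P2: load  L0  bus=[BusRd]  L0: P0=S P1=I P2=S P3=S  mem[L0]=27
11. P0: load  L4  bus=[-]  L4: P0=M P1=I P2=I P3=I  mem[L4]=80
12. P3: load  L4  bus=[BusRd,Flush]  L4: P0=S P1=I P2=I P3=S  mem[L4]=98
13. P3: load  L0  bus=[-]  L0: P0=S P1=I P2=S P3=S  mem[L0]=27
14. P2: load  L0  bus=[-]  L0: P0=S P1=I P2=S P3=S  mem[L0]=27
15. P1: load  L5  bus=[BusRd]  L5: P0=I P1=S P2=I P3=I  mem[L5]=50
16. P3: load  L0  bus=[-]  L0: P0=S P1=I P2=S P3=S  mem[L0]=27
17. P3: load  L0  bus=[-]  L0: P0=S P1=I P2=S P3=S  mem[L0]=27

invalidations = 1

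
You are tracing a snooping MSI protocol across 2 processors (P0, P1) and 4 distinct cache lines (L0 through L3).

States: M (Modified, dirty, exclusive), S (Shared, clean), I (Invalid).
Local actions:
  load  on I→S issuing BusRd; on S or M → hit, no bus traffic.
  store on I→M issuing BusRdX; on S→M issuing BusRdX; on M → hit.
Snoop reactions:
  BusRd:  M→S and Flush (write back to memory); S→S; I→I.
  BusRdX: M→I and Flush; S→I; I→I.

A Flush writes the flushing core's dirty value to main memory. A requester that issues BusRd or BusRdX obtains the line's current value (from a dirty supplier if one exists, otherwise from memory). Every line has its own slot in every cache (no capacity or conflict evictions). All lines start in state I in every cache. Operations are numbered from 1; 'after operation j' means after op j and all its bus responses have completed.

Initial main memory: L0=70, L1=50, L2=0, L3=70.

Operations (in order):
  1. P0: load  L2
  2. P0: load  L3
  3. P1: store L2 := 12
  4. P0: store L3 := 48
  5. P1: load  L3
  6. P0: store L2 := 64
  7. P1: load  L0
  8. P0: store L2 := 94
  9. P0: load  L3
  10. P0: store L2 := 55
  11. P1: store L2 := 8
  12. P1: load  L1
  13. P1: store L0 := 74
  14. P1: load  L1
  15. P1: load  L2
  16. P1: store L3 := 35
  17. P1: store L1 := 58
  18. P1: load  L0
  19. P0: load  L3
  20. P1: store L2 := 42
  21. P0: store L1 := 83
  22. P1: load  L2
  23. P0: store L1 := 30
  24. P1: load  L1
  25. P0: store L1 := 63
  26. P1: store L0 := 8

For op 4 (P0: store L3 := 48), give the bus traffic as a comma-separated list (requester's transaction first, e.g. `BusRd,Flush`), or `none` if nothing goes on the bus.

bus = BusRdX

  op1 P0: load  L2 → S/I on L2; bus BusRd; mem=0
  op2 P0: load  L3 → S/I on L3; bus BusRd; mem=70
  op3 P1: store L2 := 12 → I/M on L2; bus BusRdX; mem=0
  op4 P0: store L3 := 48 → M/I on L3; bus BusRdX; mem=70
  op5 P1: load  L3 → S/S on L3; bus BusRd Flush; mem=48
  op6 P0: store L2 := 64 → M/I on L2; bus BusRdX Flush; mem=12
  op7 P1: load  L0 → I/S on L0; bus BusRd; mem=70
  op8 P0: store L2 := 94 → M/I on L2; bus (none); mem=12
  op9 P0: load  L3 → S/S on L3; bus (none); mem=48
  op10 P0: store L2 := 55 → M/I on L2; bus (none); mem=12
  op11 P1: store L2 := 8 → I/M on L2; bus BusRdX Flush; mem=55
  op12 P1: load  L1 → I/S on L1; bus BusRd; mem=50
  op13 P1: store L0 := 74 → I/M on L0; bus BusRdX; mem=70
  op14 P1: load  L1 → I/S on L1; bus (none); mem=50
  op15 P1: load  L2 → I/M on L2; bus (none); mem=55
  op16 P1: store L3 := 35 → I/M on L3; bus BusRdX; mem=48
  op17 P1: store L1 := 58 → I/M on L1; bus BusRdX; mem=50
  op18 P1: load  L0 → I/M on L0; bus (none); mem=70
  op19 P0: load  L3 → S/S on L3; bus BusRd Flush; mem=35
  op20 P1: store L2 := 42 → I/M on L2; bus (none); mem=55
  op21 P0: store L1 := 83 → M/I on L1; bus BusRdX Flush; mem=58
  op22 P1: load  L2 → I/M on L2; bus (none); mem=55
  op23 P0: store L1 := 30 → M/I on L1; bus (none); mem=58
  op24 P1: load  L1 → S/S on L1; bus BusRd Flush; mem=30
  op25 P0: store L1 := 63 → M/I on L1; bus BusRdX; mem=30
  op26 P1: store L0 := 8 → I/M on L0; bus (none); mem=70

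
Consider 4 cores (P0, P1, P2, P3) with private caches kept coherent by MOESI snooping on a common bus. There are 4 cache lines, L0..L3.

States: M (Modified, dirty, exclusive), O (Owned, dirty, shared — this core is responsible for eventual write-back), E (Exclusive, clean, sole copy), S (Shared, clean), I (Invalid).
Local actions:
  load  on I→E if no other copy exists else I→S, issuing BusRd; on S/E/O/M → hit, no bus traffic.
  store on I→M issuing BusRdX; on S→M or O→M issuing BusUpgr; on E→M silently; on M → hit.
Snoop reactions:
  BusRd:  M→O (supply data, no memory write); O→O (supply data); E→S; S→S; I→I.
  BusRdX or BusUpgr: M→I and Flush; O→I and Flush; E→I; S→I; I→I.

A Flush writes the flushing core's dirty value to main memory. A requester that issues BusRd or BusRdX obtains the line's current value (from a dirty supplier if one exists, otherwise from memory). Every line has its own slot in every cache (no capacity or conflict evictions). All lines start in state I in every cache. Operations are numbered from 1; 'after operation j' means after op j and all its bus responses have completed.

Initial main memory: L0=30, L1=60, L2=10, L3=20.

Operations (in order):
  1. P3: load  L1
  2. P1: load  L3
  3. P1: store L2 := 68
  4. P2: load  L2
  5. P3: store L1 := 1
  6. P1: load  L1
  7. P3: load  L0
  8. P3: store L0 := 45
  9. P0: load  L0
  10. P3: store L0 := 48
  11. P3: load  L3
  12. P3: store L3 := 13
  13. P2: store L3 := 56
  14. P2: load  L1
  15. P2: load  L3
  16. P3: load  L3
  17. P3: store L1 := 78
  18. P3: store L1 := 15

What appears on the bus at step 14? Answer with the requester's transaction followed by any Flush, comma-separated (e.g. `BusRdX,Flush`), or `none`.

bus = BusRd

  op1 P3: load  L1 → I/I/I/E on L1; bus BusRd; mem=60
  op2 P1: load  L3 → I/E/I/I on L3; bus BusRd; mem=20
  op3 P1: store L2 := 68 → I/M/I/I on L2; bus BusRdX; mem=10
  op4 P2: load  L2 → I/O/S/I on L2; bus BusRd; mem=10
  op5 P3: store L1 := 1 → I/I/I/M on L1; bus (none); mem=60
  op6 P1: load  L1 → I/S/I/O on L1; bus BusRd; mem=60
  op7 P3: load  L0 → I/I/I/E on L0; bus BusRd; mem=30
  op8 P3: store L0 := 45 → I/I/I/M on L0; bus (none); mem=30
  op9 P0: load  L0 → S/I/I/O on L0; bus BusRd; mem=30
  op10 P3: store L0 := 48 → I/I/I/M on L0; bus BusUpgr; mem=30
  op11 P3: load  L3 → I/S/I/S on L3; bus BusRd; mem=20
  op12 P3: store L3 := 13 → I/I/I/M on L3; bus BusUpgr; mem=20
  op13 P2: store L3 := 56 → I/I/M/I on L3; bus BusRdX Flush; mem=13
  op14 P2: load  L1 → I/S/S/O on L1; bus BusRd; mem=60
  op15 P2: load  L3 → I/I/M/I on L3; bus (none); mem=13
  op16 P3: load  L3 → I/I/O/S on L3; bus BusRd; mem=13
  op17 P3: store L1 := 78 → I/I/I/M on L1; bus BusUpgr; mem=60
  op18 P3: store L1 := 15 → I/I/I/M on L1; bus (none); mem=60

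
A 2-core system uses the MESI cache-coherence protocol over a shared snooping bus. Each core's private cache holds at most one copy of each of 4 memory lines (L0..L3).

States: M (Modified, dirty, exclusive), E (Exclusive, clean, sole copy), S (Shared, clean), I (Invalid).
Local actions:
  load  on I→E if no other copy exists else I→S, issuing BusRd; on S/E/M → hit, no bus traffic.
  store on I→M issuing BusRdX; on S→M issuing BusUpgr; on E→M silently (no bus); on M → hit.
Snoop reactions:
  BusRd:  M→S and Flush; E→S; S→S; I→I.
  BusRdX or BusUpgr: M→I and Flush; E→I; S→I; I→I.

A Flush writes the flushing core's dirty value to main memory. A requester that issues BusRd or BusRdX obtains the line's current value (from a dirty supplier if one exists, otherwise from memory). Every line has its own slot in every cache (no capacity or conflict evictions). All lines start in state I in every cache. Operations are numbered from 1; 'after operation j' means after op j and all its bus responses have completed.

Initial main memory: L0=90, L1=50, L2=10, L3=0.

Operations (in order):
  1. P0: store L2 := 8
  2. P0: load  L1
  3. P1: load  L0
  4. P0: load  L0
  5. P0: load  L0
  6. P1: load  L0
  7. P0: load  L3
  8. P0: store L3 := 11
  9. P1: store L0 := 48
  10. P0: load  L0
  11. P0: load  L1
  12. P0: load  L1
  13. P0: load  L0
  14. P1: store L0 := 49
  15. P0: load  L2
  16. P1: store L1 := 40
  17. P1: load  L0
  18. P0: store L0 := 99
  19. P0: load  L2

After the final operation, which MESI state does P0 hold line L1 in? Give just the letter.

  op1 P0: store L2 := 8 → M/I on L2; bus BusRdX; mem=10
  op2 P0: load  L1 → E/I on L1; bus BusRd; mem=50
  op3 P1: load  L0 → I/E on L0; bus BusRd; mem=90
  op4 P0: load  L0 → S/S on L0; bus BusRd; mem=90
  op5 P0: load  L0 → S/S on L0; bus (none); mem=90
  op6 P1: load  L0 → S/S on L0; bus (none); mem=90
  op7 P0: load  L3 → E/I on L3; bus BusRd; mem=0
  op8 P0: store L3 := 11 → M/I on L3; bus (none); mem=0
  op9 P1: store L0 := 48 → I/M on L0; bus BusUpgr; mem=90
  op10 P0: load  L0 → S/S on L0; bus BusRd Flush; mem=48
  op11 P0: load  L1 → E/I on L1; bus (none); mem=50
  op12 P0: load  L1 → E/I on L1; bus (none); mem=50
  op13 P0: load  L0 → S/S on L0; bus (none); mem=48
  op14 P1: store L0 := 49 → I/M on L0; bus BusUpgr; mem=48
  op15 P0: load  L2 → M/I on L2; bus (none); mem=10
  op16 P1: store L1 := 40 → I/M on L1; bus BusRdX; mem=50
  op17 P1: load  L0 → I/M on L0; bus (none); mem=48
  op18 P0: store L0 := 99 → M/I on L0; bus BusRdX Flush; mem=49
  op19 P0: load  L2 → M/I on L2; bus (none); mem=10

state = I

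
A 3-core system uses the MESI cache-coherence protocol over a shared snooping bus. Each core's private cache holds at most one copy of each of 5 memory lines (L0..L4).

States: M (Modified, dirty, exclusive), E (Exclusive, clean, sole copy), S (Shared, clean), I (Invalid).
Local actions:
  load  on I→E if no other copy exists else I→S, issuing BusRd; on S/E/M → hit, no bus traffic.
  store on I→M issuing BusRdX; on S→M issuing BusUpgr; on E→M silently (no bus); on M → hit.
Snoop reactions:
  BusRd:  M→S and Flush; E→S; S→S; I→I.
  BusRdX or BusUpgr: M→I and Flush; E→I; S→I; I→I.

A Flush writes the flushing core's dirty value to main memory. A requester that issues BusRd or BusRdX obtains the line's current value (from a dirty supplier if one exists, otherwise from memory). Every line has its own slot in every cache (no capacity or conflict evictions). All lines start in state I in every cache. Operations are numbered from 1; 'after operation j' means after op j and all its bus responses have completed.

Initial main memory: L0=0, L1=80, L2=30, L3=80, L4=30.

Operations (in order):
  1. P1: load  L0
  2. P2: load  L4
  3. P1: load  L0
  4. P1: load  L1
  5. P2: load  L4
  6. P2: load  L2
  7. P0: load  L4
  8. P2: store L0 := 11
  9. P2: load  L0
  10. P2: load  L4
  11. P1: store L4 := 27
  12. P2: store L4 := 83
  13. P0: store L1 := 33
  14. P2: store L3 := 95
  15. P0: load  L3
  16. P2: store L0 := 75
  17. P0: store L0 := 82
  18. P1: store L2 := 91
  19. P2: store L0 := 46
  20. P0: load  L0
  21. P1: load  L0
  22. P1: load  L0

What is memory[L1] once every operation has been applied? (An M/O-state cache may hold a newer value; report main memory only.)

  op1 P1: load  L0 → I/E/I on L0; bus BusRd; mem=0
  op2 P2: load  L4 → I/I/E on L4; bus BusRd; mem=30
  op3 P1: load  L0 → I/E/I on L0; bus (none); mem=0
  op4 P1: load  L1 → I/E/I on L1; bus BusRd; mem=80
  op5 P2: load  L4 → I/I/E on L4; bus (none); mem=30
  op6 P2: load  L2 → I/I/E on L2; bus BusRd; mem=30
  op7 P0: load  L4 → S/I/S on L4; bus BusRd; mem=30
  op8 P2: store L0 := 11 → I/I/M on L0; bus BusRdX; mem=0
  op9 P2: load  L0 → I/I/M on L0; bus (none); mem=0
  op10 P2: load  L4 → S/I/S on L4; bus (none); mem=30
  op11 P1: store L4 := 27 → I/M/I on L4; bus BusRdX; mem=30
  op12 P2: store L4 := 83 → I/I/M on L4; bus BusRdX Flush; mem=27
  op13 P0: store L1 := 33 → M/I/I on L1; bus BusRdX; mem=80
  op14 P2: store L3 := 95 → I/I/M on L3; bus BusRdX; mem=80
  op15 P0: load  L3 → S/I/S on L3; bus BusRd Flush; mem=95
  op16 P2: store L0 := 75 → I/I/M on L0; bus (none); mem=0
  op17 P0: store L0 := 82 → M/I/I on L0; bus BusRdX Flush; mem=75
  op18 P1: store L2 := 91 → I/M/I on L2; bus BusRdX; mem=30
  op19 P2: store L0 := 46 → I/I/M on L0; bus BusRdX Flush; mem=82
  op20 P0: load  L0 → S/I/S on L0; bus BusRd Flush; mem=46
  op21 P1: load  L0 → S/S/S on L0; bus BusRd; mem=46
  op22 P1: load  L0 → S/S/S on L0; bus (none); mem=46

memory[L1] = 80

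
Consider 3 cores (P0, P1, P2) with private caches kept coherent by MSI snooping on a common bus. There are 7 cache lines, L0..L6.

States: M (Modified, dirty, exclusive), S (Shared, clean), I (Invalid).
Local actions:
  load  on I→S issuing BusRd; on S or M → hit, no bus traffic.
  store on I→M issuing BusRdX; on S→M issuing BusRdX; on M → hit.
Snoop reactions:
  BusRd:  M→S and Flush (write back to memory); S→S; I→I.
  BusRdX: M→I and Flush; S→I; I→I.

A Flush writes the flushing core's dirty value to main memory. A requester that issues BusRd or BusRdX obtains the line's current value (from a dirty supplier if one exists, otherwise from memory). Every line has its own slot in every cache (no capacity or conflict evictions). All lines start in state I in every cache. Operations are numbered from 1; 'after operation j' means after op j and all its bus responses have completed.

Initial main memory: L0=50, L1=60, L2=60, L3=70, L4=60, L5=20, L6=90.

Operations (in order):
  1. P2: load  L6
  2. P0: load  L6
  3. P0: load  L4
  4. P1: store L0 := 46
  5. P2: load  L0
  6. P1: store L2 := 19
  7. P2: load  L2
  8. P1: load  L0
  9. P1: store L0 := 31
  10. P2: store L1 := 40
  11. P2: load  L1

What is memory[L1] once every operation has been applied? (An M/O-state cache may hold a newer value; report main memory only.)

step 1: P2: load  L6  ⟶  IIS  (L6)  txn=BusRd  M[L6]=90
step 2: P0: load  L6  ⟶  SIS  (L6)  txn=BusRd  M[L6]=90
step 3: P0: load  L4  ⟶  SII  (L4)  txn=BusRd  M[L4]=60
step 4: P1: store L0 := 46  ⟶  IMI  (L0)  txn=BusRdX  M[L0]=50
step 5: P2: load  L0  ⟶  ISS  (L0)  txn=BusRd+Flush  M[L0]=46
step 6: P1: store L2 := 19  ⟶  IMI  (L2)  txn=BusRdX  M[L2]=60
step 7: P2: load  L2  ⟶  ISS  (L2)  txn=BusRd+Flush  M[L2]=19
step 8: P1: load  L0  ⟶  ISS  (L0)  txn=∅  M[L0]=46
step 9: P1: store L0 := 31  ⟶  IMI  (L0)  txn=BusRdX  M[L0]=46
step 10: P2: store L1 := 40  ⟶  IIM  (L1)  txn=BusRdX  M[L1]=60
step 11: P2: load  L1  ⟶  IIM  (L1)  txn=∅  M[L1]=60

memory[L1] = 60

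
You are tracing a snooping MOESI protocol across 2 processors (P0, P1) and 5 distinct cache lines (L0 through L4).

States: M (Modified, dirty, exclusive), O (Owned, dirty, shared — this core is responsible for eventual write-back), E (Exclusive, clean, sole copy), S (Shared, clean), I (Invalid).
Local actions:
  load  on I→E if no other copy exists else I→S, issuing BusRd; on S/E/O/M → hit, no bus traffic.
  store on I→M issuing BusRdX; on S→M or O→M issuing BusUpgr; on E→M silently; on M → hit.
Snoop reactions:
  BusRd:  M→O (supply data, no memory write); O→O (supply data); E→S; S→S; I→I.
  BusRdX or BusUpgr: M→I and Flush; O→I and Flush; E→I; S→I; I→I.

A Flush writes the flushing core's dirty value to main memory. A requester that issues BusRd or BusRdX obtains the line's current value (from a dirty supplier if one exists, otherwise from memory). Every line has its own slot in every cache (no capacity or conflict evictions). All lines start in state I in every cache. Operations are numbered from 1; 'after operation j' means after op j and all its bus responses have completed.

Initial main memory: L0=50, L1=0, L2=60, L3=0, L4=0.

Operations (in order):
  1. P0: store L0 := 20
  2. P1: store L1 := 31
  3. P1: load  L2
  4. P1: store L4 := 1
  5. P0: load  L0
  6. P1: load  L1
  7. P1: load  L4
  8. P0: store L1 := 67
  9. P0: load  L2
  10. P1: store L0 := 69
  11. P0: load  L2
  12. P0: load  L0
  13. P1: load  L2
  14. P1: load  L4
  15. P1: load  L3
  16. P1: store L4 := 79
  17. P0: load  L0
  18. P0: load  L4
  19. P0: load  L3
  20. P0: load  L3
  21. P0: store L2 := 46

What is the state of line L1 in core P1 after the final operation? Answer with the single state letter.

1. P0: store L0 := 20  bus=[BusRdX]  L0: P0=M P1=I  mem[L0]=50
2. P1: store L1 := 31  bus=[BusRdX]  L1: P0=I P1=M  mem[L1]=0
3. P1: load  L2  bus=[BusRd]  L2: P0=I P1=E  mem[L2]=60
4. P1: store L4 := 1  bus=[BusRdX]  L4: P0=I P1=M  mem[L4]=0
5. P0: load  L0  bus=[-]  L0: P0=M P1=I  mem[L0]=50
6. P1: load  L1  bus=[-]  L1: P0=I P1=M  mem[L1]=0
7. P1: load  L4  bus=[-]  L4: P0=I P1=M  mem[L4]=0
8. P0: store L1 := 67  bus=[BusRdX,Flush]  L1: P0=M P1=I  mem[L1]=31
9. P0: load  L2  bus=[BusRd]  L2: P0=S P1=S  mem[L2]=60
10. P1: store L0 := 69  bus=[BusRdX,Flush]  L0: P0=I P1=M  mem[L0]=20
11. P0: load  L2  bus=[-]  L2: P0=S P1=S  mem[L2]=60
12. P0: load  L0  bus=[BusRd]  L0: P0=S P1=O  mem[L0]=20
13. P1: load  L2  bus=[-]  L2: P0=S P1=S  mem[L2]=60
14. P1: load  L4  bus=[-]  L4: P0=I P1=M  mem[L4]=0
15. P1: load  L3  bus=[BusRd]  L3: P0=I P1=E  mem[L3]=0
16. P1: store L4 := 79  bus=[-]  L4: P0=I P1=M  mem[L4]=0
17. P0: load  L0  bus=[-]  L0: P0=S P1=O  mem[L0]=20
18. P0: load  L4  bus=[BusRd]  L4: P0=S P1=O  mem[L4]=0
19. P0: load  L3  bus=[BusRd]  L3: P0=S P1=S  mem[L3]=0
20. P0: load  L3  bus=[-]  L3: P0=S P1=S  mem[L3]=0
21. P0: store L2 := 46  bus=[BusUpgr]  L2: P0=M P1=I  mem[L2]=60

state = I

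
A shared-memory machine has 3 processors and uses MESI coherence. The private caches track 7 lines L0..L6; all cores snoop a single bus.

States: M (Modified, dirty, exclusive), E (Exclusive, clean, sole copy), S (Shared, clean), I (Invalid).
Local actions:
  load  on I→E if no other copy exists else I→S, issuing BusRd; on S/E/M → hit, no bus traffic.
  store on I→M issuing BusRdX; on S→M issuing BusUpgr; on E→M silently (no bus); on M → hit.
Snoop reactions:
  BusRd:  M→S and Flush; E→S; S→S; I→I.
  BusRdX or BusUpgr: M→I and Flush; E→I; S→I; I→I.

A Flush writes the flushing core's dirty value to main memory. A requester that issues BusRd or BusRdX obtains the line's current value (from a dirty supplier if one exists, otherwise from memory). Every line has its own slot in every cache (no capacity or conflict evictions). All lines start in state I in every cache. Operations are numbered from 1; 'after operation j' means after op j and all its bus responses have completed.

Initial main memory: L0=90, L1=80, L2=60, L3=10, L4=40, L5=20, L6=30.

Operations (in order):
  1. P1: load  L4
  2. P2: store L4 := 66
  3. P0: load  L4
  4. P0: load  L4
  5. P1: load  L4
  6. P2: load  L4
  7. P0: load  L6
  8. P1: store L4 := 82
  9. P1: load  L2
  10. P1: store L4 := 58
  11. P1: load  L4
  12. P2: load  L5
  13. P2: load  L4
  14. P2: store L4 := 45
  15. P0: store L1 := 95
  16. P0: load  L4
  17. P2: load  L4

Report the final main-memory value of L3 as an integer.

[1] P1: load  L4 | P0:I, P1:E(40), P2:I | bus: BusRd
[2] P2: store L4 := 66 | P0:I, P1:I, P2:M(66) | bus: BusRdX
[3] P0: load  L4 | P0:S(66), P1:I, P2:S(66) | bus: BusRd,Flush
[4] P0: load  L4 | P0:S(66), P1:I, P2:S(66) | bus: none
[5] P1: load  L4 | P0:S(66), P1:S(66), P2:S(66) | bus: BusRd
[6] P2: load  L4 | P0:S(66), P1:S(66), P2:S(66) | bus: none
[7] P0: load  L6 | P0:E(30), P1:I, P2:I | bus: BusRd
[8] P1: store L4 := 82 | P0:I, P1:M(82), P2:I | bus: BusUpgr
[9] P1: load  L2 | P0:I, P1:E(60), P2:I | bus: BusRd
[10] P1: store L4 := 58 | P0:I, P1:M(58), P2:I | bus: none
[11] P1: load  L4 | P0:I, P1:M(58), P2:I | bus: none
[12] P2: load  L5 | P0:I, P1:I, P2:E(20) | bus: BusRd
[13] P2: load  L4 | P0:I, P1:S(58), P2:S(58) | bus: BusRd,Flush
[14] P2: store L4 := 45 | P0:I, P1:I, P2:M(45) | bus: BusUpgr
[15] P0: store L1 := 95 | P0:M(95), P1:I, P2:I | bus: BusRdX
[16] P0: load  L4 | P0:S(45), P1:I, P2:S(45) | bus: BusRd,Flush
[17] P2: load  L4 | P0:S(45), P1:I, P2:S(45) | bus: none

memory[L3] = 10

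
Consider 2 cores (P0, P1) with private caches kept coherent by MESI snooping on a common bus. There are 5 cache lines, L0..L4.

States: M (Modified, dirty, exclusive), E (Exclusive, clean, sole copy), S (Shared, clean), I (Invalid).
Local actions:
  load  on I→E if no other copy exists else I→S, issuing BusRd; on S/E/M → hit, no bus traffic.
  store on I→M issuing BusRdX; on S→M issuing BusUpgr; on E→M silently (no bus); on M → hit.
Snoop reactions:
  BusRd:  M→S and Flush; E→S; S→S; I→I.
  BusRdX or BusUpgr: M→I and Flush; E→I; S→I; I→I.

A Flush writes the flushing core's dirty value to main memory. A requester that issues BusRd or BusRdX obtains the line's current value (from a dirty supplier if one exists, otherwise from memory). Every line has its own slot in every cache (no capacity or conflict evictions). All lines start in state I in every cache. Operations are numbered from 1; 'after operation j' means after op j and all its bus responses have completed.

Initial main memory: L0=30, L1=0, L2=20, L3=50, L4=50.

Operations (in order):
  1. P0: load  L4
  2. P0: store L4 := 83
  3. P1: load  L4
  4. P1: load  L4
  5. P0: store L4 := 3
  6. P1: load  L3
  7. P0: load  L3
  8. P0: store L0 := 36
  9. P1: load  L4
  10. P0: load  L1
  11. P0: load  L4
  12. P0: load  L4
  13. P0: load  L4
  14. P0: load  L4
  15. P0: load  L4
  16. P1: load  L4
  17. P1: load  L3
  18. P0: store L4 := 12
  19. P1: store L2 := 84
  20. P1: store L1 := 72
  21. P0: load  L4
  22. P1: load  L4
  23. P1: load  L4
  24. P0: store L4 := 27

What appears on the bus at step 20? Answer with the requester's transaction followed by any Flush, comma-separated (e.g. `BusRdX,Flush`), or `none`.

bus = BusRdX

step 1: P0: load  L4  ⟶  EI  (L4)  txn=BusRd  M[L4]=50
step 2: P0: store L4 := 83  ⟶  MI  (L4)  txn=∅  M[L4]=50
step 3: P1: load  L4  ⟶  SS  (L4)  txn=BusRd+Flush  M[L4]=83
step 4: P1: load  L4  ⟶  SS  (L4)  txn=∅  M[L4]=83
step 5: P0: store L4 := 3  ⟶  MI  (L4)  txn=BusUpgr  M[L4]=83
step 6: P1: load  L3  ⟶  IE  (L3)  txn=BusRd  M[L3]=50
step 7: P0: load  L3  ⟶  SS  (L3)  txn=BusRd  M[L3]=50
step 8: P0: store L0 := 36  ⟶  MI  (L0)  txn=BusRdX  M[L0]=30
step 9: P1: load  L4  ⟶  SS  (L4)  txn=BusRd+Flush  M[L4]=3
step 10: P0: load  L1  ⟶  EI  (L1)  txn=BusRd  M[L1]=0
step 11: P0: load  L4  ⟶  SS  (L4)  txn=∅  M[L4]=3
step 12: P0: load  L4  ⟶  SS  (L4)  txn=∅  M[L4]=3
step 13: P0: load  L4  ⟶  SS  (L4)  txn=∅  M[L4]=3
step 14: P0: load  L4  ⟶  SS  (L4)  txn=∅  M[L4]=3
step 15: P0: load  L4  ⟶  SS  (L4)  txn=∅  M[L4]=3
step 16: P1: load  L4  ⟶  SS  (L4)  txn=∅  M[L4]=3
step 17: P1: load  L3  ⟶  SS  (L3)  txn=∅  M[L3]=50
step 18: P0: store L4 := 12  ⟶  MI  (L4)  txn=BusUpgr  M[L4]=3
step 19: P1: store L2 := 84  ⟶  IM  (L2)  txn=BusRdX  M[L2]=20
step 20: P1: store L1 := 72  ⟶  IM  (L1)  txn=BusRdX  M[L1]=0
step 21: P0: load  L4  ⟶  MI  (L4)  txn=∅  M[L4]=3
step 22: P1: load  L4  ⟶  SS  (L4)  txn=BusRd+Flush  M[L4]=12
step 23: P1: load  L4  ⟶  SS  (L4)  txn=∅  M[L4]=12
step 24: P0: store L4 := 27  ⟶  MI  (L4)  txn=BusUpgr  M[L4]=12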